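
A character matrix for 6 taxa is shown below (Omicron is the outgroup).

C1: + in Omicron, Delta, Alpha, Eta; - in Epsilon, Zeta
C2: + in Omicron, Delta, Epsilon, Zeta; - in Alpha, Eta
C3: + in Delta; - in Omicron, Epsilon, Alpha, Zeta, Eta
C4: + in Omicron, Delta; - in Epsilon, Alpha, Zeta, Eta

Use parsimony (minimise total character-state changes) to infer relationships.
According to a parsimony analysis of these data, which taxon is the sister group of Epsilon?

Character polarity is set by the outgroup: the derived state is whichever differs from the outgroup's state, so for C1, C2, C4 the derived state is '-', and for the remaining characters it is '+'.
C1: derived state '-' in Epsilon and Zeta only — synapomorphy for {Epsilon, Zeta}.
C2: derived state '-' in Alpha and Eta only — synapomorphy for {Alpha, Eta}.
C3: derived state '+' in Delta only — an autapomorphy, so it tells us nothing about relationships among taxa.
C4 (derived state '-') is shared by Alpha, Epsilon, Eta, and Zeta — a synapomorphy uniting that clade.
Most parsimonious ingroup topology: (Delta,((Epsilon,Zeta),(Alpha,Eta))).
Epsilon and Zeta form a cherry on this tree, so they are sister taxa.

Zeta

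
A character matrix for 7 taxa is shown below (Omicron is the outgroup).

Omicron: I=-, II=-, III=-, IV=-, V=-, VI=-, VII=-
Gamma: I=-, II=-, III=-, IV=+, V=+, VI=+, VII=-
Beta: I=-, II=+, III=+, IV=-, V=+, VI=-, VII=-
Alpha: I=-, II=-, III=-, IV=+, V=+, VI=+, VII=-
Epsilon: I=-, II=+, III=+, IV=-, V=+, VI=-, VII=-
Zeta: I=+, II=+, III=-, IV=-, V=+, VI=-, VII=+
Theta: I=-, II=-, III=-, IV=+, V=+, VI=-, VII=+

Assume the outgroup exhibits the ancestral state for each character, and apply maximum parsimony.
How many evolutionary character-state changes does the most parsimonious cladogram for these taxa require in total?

The outgroup has state '-' for every character, so '+' is the derived state throughout.
I (derived state '+') is unique to Zeta (autapomorphy; uninformative for grouping).
II: derived state '+' in Beta, Epsilon, and Zeta only — synapomorphy for {Beta, Epsilon, Zeta}.
III: derived state '+' in Beta and Epsilon only — synapomorphy for {Beta, Epsilon}.
Only Alpha, Gamma, and Theta show the derived state '+' for IV, supporting them as a clade.
All ingroup taxa share the derived state '+' for V; it defines the ingroup but does not resolve relationships within it.
Only Alpha and Gamma show the derived state '+' for VI, supporting them as a clade.
VII groups Theta and Zeta, which is incompatible with the clades supported by the remaining characters; treating it as convergent (homoplasy) costs fewer steps than any alternative tree.
Most parsimonious ingroup topology: (((Gamma,Alpha),Theta),((Beta,Epsilon),Zeta)).
Changes per character on this tree: I: 1; II: 1; III: 1; IV: 1; V: 1; VI: 1; VII: 2.
Total = 8.

8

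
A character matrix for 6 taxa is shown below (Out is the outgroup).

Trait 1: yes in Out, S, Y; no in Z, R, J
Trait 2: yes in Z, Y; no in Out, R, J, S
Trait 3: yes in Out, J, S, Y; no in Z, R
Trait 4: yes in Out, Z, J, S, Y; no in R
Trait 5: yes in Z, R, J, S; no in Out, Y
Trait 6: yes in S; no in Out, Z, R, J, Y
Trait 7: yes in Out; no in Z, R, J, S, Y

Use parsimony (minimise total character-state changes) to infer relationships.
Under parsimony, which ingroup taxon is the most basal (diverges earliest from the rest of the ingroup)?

Y

Character polarity is set by the outgroup: the derived state is whichever differs from the outgroup's state, so for Trait 1, Trait 3, Trait 4, Trait 7 the derived state is 'no', and for the remaining characters it is 'yes'.
Trait 1 (derived state 'no') is shared by J, R, and Z — a synapomorphy uniting that clade.
Trait 2 (state 'yes') occurs in Y and Z but conflicts with the nesting implied by the other characters — most parsimoniously interpreted as homoplasy.
Only R and Z show the derived state 'no' for Trait 3, supporting them as a clade.
Trait 4: derived state 'no' in R only — an autapomorphy, so it tells us nothing about relationships among taxa.
Only J, R, S, and Z show the derived state 'yes' for Trait 5, supporting them as a clade.
Trait 6 (derived state 'yes') is unique to S (autapomorphy; uninformative for grouping).
All ingroup taxa share the derived state 'no' for Trait 7; it defines the ingroup but does not resolve relationships within it.
Most parsimonious ingroup topology: ((((Z,R),J),S),Y).
Y is sister to the clade containing all other ingroup taxa, so it is the earliest-diverging (most basal) ingroup lineage.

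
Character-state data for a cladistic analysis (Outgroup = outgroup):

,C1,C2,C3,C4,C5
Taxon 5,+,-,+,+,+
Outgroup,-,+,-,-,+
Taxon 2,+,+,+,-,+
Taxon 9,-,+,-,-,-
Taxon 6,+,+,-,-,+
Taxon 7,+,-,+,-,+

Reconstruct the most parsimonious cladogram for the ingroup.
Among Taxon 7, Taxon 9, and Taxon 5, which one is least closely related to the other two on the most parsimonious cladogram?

Taxon 9

Character polarity is set by the outgroup: the derived state is whichever differs from the outgroup's state, so for C2, C5 the derived state is '-', and for the remaining characters it is '+'.
C1 (derived state '+') is shared by Taxon 2, Taxon 5, Taxon 6, and Taxon 7 — a synapomorphy uniting that clade.
Only Taxon 5 and Taxon 7 show the derived state '-' for C2, supporting them as a clade.
Only Taxon 2, Taxon 5, and Taxon 7 show the derived state '+' for C3, supporting them as a clade.
C4 (derived state '+') is unique to Taxon 5 (autapomorphy; uninformative for grouping).
C5 (derived state '-') is unique to Taxon 9 (autapomorphy; uninformative for grouping).
Most parsimonious ingroup topology: (((Taxon 2,(Taxon 5,Taxon 7)),Taxon 6),Taxon 9).
Taxon 5 and Taxon 7 share a more recent common ancestor with each other than either does with Taxon 9, so Taxon 9 is the least closely related of the three.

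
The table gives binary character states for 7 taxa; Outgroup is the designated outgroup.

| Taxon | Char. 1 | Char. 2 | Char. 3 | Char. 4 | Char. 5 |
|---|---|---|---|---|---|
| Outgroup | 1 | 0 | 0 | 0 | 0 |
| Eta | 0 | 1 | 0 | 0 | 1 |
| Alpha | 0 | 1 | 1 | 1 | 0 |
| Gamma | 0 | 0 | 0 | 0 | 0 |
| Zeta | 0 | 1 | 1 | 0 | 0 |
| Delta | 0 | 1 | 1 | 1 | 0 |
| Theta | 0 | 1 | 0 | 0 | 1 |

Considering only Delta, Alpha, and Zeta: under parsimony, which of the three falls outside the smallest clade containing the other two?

Character polarity is set by the outgroup: the derived state is whichever differs from the outgroup's state, so for Char. 1 the derived state is '0', and for the remaining characters it is '1'.
All ingroup taxa share the derived state '0' for Char. 1; it defines the ingroup but does not resolve relationships within it.
Char. 2: derived state '1' in Alpha, Delta, Eta, Theta, and Zeta only — synapomorphy for {Alpha, Delta, Eta, Theta, Zeta}.
Char. 3: derived state '1' in Alpha, Delta, and Zeta only — synapomorphy for {Alpha, Delta, Zeta}.
Only Alpha and Delta show the derived state '1' for Char. 4, supporting them as a clade.
Char. 5 (derived state '1') is shared by Eta and Theta — a synapomorphy uniting that clade.
Most parsimonious ingroup topology: (((Eta,Theta),((Alpha,Delta),Zeta)),Gamma).
Delta and Alpha share a more recent common ancestor with each other than either does with Zeta, so Zeta is the least closely related of the three.

Zeta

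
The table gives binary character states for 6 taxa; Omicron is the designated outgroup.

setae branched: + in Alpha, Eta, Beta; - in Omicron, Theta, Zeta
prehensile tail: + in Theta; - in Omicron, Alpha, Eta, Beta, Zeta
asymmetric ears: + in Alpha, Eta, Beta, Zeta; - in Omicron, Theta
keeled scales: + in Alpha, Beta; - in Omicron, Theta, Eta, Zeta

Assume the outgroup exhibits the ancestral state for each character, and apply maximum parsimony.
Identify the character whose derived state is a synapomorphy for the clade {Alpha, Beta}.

The outgroup has state '-' for every character, so '+' is the derived state throughout.
setae branched (derived state '+') is shared by Alpha, Beta, and Eta — a synapomorphy uniting that clade.
prehensile tail (derived state '+') is unique to Theta (autapomorphy; uninformative for grouping).
Only Alpha, Beta, Eta, and Zeta show the derived state '+' for asymmetric ears, supporting them as a clade.
Only Alpha and Beta show the derived state '+' for keeled scales, supporting them as a clade.
Most parsimonious ingroup topology: (Theta,(((Alpha,Beta),Eta),Zeta)).
The clade {Alpha, Beta} is supported by keeled scales: its derived state '+' occurs in exactly those taxa and in no other taxon (including the outgroup).

keeled scales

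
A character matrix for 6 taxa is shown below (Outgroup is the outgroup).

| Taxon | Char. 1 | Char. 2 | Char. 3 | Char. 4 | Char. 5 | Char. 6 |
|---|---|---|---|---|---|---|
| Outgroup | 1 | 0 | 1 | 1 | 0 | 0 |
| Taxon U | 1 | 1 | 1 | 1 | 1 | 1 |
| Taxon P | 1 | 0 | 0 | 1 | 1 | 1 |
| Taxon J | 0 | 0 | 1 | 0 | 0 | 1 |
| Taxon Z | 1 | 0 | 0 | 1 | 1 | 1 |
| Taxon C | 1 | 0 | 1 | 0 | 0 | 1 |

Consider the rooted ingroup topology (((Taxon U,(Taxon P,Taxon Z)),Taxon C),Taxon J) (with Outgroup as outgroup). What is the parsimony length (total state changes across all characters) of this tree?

Map each character onto (((Taxon U,(Taxon P,Taxon Z)),Taxon C),Taxon J) (rooted by Outgroup) and count the minimum state changes it requires (Fitch parsimony):
Char. 1: 1; Char. 2: 1; Char. 3: 1; Char. 4: 2; Char. 5: 1; Char. 6: 1.
Total tree length = 7.

7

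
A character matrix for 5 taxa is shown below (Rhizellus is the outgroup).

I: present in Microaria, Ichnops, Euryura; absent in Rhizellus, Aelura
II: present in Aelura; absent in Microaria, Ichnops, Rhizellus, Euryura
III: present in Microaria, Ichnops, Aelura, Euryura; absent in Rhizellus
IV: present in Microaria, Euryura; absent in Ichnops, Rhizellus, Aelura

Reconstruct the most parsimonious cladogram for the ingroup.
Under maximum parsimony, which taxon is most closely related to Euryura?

Microaria

The outgroup has state 'absent' for every character, so 'present' is the derived state throughout.
I (derived state 'present') is shared by Euryura, Ichnops, and Microaria — a synapomorphy uniting that clade.
II: derived state 'present' in Aelura only — an autapomorphy, so it tells us nothing about relationships among taxa.
III (derived state 'present') is shared by all ingroup taxa — unites the whole ingroup.
IV (derived state 'present') is shared by Euryura and Microaria — a synapomorphy uniting that clade.
Most parsimonious ingroup topology: ((Ichnops,(Microaria,Euryura)),Aelura).
Euryura and Microaria form a cherry on this tree, so they are sister taxa.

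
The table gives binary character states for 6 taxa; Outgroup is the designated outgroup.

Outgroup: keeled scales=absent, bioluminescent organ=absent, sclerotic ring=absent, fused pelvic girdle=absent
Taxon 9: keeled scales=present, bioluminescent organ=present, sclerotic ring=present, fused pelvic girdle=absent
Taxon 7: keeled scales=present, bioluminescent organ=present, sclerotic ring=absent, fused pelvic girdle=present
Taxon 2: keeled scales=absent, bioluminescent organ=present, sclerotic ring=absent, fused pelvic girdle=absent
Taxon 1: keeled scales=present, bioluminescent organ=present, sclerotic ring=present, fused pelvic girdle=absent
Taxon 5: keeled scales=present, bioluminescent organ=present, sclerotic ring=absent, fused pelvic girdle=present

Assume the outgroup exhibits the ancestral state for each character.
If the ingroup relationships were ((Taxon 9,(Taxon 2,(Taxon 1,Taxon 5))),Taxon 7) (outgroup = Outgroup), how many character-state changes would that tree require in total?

7

Map each character onto ((Taxon 9,(Taxon 2,(Taxon 1,Taxon 5))),Taxon 7) (rooted by Outgroup) and count the minimum state changes it requires (Fitch parsimony):
keeled scales: 2; bioluminescent organ: 1; sclerotic ring: 2; fused pelvic girdle: 2.
Total tree length = 7.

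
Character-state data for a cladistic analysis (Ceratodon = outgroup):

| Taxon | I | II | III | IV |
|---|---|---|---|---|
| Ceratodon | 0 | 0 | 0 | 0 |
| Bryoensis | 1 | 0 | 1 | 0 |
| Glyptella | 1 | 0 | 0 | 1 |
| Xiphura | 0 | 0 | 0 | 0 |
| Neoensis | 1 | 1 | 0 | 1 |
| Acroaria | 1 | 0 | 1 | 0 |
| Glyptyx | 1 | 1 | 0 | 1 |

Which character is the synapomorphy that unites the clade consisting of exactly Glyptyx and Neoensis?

The outgroup has state '0' for every character, so '1' is the derived state throughout.
Only Acroaria, Bryoensis, Glyptella, Glyptyx, and Neoensis show the derived state '1' for I, supporting them as a clade.
Only Glyptyx and Neoensis show the derived state '1' for II, supporting them as a clade.
Only Acroaria and Bryoensis show the derived state '1' for III, supporting them as a clade.
IV: derived state '1' in Glyptella, Glyptyx, and Neoensis only — synapomorphy for {Glyptella, Glyptyx, Neoensis}.
Most parsimonious ingroup topology: (((Bryoensis,Acroaria),(Glyptella,(Neoensis,Glyptyx))),Xiphura).
The clade {Glyptyx, Neoensis} is supported by II: its derived state '1' occurs in exactly those taxa and in no other taxon (including the outgroup).

II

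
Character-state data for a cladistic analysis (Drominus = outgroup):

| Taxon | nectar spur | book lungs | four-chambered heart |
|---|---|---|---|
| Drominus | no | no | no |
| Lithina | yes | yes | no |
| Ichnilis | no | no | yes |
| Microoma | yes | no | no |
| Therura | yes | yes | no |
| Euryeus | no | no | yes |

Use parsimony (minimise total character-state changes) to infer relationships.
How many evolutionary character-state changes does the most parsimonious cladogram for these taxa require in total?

The outgroup has state 'no' for every character, so 'yes' is the derived state throughout.
nectar spur (derived state 'yes') is shared by Lithina, Microoma, and Therura — a synapomorphy uniting that clade.
Only Lithina and Therura show the derived state 'yes' for book lungs, supporting them as a clade.
four-chambered heart: derived state 'yes' in Euryeus and Ichnilis only — synapomorphy for {Euryeus, Ichnilis}.
Most parsimonious ingroup topology: (((Lithina,Therura),Microoma),(Ichnilis,Euryeus)).
Changes per character on this tree: nectar spur: 1; book lungs: 1; four-chambered heart: 1.
Total = 3.

3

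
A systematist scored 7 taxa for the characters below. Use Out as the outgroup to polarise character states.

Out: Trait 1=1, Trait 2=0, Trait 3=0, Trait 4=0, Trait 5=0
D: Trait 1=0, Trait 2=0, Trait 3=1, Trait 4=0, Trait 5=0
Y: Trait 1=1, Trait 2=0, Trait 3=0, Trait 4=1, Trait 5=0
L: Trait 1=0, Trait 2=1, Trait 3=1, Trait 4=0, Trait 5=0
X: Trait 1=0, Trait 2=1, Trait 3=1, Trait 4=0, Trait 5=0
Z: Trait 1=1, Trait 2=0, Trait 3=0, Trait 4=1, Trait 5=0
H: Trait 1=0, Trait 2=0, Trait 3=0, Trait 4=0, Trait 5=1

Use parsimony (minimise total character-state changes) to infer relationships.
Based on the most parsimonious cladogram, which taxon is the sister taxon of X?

Character polarity is set by the outgroup: the derived state is whichever differs from the outgroup's state, so for Trait 1 the derived state is '0', and for the remaining characters it is '1'.
Trait 1: derived state '0' in D, H, L, and X only — synapomorphy for {D, H, L, X}.
Only L and X show the derived state '1' for Trait 2, supporting them as a clade.
Trait 3: derived state '1' in D, L, and X only — synapomorphy for {D, L, X}.
Trait 4: derived state '1' in Y and Z only — synapomorphy for {Y, Z}.
Trait 5: derived state '1' in H only — an autapomorphy, so it tells us nothing about relationships among taxa.
Most parsimonious ingroup topology: (((D,(L,X)),H),(Y,Z)).
X and L form a cherry on this tree, so they are sister taxa.

L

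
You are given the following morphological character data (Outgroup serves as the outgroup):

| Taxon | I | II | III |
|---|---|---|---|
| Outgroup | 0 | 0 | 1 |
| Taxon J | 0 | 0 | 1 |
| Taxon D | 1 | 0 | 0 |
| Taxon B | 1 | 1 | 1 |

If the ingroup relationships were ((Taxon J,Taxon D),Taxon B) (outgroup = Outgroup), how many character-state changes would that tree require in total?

Map each character onto ((Taxon J,Taxon D),Taxon B) (rooted by Outgroup) and count the minimum state changes it requires (Fitch parsimony):
I: 2; II: 1; III: 1.
Total tree length = 4.

4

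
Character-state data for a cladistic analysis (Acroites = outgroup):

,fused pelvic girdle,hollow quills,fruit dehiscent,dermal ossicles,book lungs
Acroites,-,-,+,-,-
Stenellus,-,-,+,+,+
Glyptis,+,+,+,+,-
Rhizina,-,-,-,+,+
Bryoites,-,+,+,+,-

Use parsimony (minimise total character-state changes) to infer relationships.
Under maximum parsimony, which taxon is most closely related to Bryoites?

Character polarity is set by the outgroup: the derived state is whichever differs from the outgroup's state, so for fruit dehiscent the derived state is '-', and for the remaining characters it is '+'.
fused pelvic girdle (derived state '+') is unique to Glyptis (autapomorphy; uninformative for grouping).
hollow quills: derived state '+' in Bryoites and Glyptis only — synapomorphy for {Bryoites, Glyptis}.
fruit dehiscent: derived state '-' in Rhizina only — an autapomorphy, so it tells us nothing about relationships among taxa.
All ingroup taxa share the derived state '+' for dermal ossicles; it defines the ingroup but does not resolve relationships within it.
book lungs (derived state '+') is shared by Rhizina and Stenellus — a synapomorphy uniting that clade.
Most parsimonious ingroup topology: ((Stenellus,Rhizina),(Glyptis,Bryoites)).
Bryoites and Glyptis form a cherry on this tree, so they are sister taxa.

Glyptis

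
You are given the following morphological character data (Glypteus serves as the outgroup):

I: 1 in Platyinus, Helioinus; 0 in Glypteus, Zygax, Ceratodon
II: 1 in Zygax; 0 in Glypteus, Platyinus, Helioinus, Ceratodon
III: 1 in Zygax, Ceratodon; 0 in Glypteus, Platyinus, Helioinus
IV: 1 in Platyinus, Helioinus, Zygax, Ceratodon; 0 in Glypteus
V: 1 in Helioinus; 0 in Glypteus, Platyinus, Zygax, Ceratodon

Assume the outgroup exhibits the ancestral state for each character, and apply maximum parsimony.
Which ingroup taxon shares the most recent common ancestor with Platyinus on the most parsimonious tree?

The outgroup has state '0' for every character, so '1' is the derived state throughout.
I: derived state '1' in Helioinus and Platyinus only — synapomorphy for {Helioinus, Platyinus}.
II (derived state '1') is unique to Zygax (autapomorphy; uninformative for grouping).
III (derived state '1') is shared by Ceratodon and Zygax — a synapomorphy uniting that clade.
IV (derived state '1') is shared by all ingroup taxa — unites the whole ingroup.
V (derived state '1') is unique to Helioinus (autapomorphy; uninformative for grouping).
Most parsimonious ingroup topology: ((Platyinus,Helioinus),(Zygax,Ceratodon)).
Platyinus and Helioinus form a cherry on this tree, so they are sister taxa.

Helioinus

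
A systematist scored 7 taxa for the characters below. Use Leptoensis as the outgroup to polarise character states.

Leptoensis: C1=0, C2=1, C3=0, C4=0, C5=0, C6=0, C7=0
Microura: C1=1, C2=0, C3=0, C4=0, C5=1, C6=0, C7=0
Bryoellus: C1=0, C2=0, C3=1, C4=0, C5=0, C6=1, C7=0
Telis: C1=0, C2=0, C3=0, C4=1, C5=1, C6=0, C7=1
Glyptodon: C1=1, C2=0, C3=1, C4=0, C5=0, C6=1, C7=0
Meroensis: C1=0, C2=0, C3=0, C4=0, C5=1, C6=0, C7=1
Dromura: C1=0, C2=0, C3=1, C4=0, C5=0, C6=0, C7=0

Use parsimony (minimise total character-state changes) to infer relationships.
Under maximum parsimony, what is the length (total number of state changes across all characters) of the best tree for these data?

8

Character polarity is set by the outgroup: the derived state is whichever differs from the outgroup's state, so for C2 the derived state is '0', and for the remaining characters it is '1'.
C1 groups Glyptodon and Microura, which is incompatible with the clades supported by the remaining characters; treating it as convergent (homoplasy) costs fewer steps than any alternative tree.
C2 (derived state '0') is shared by all ingroup taxa — unites the whole ingroup.
C3: derived state '1' in Bryoellus, Dromura, and Glyptodon only — synapomorphy for {Bryoellus, Dromura, Glyptodon}.
C4: derived state '1' in Telis only — an autapomorphy, so it tells us nothing about relationships among taxa.
Only Meroensis, Microura, and Telis show the derived state '1' for C5, supporting them as a clade.
C6: derived state '1' in Bryoellus and Glyptodon only — synapomorphy for {Bryoellus, Glyptodon}.
C7: derived state '1' in Meroensis and Telis only — synapomorphy for {Meroensis, Telis}.
Most parsimonious ingroup topology: ((Microura,(Telis,Meroensis)),((Bryoellus,Glyptodon),Dromura)).
Changes per character on this tree: C1: 2; C2: 1; C3: 1; C4: 1; C5: 1; C6: 1; C7: 1.
Total = 8.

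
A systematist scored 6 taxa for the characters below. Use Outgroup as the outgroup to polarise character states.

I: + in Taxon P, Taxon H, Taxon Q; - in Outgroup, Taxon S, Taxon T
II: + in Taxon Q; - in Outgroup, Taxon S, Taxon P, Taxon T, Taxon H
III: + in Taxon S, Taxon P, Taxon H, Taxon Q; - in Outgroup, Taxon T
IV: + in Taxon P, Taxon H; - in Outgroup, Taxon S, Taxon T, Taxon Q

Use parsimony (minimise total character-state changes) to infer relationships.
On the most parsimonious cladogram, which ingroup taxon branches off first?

The outgroup has state '-' for every character, so '+' is the derived state throughout.
I (derived state '+') is shared by Taxon H, Taxon P, and Taxon Q — a synapomorphy uniting that clade.
II (derived state '+') is unique to Taxon Q (autapomorphy; uninformative for grouping).
Only Taxon H, Taxon P, Taxon Q, and Taxon S show the derived state '+' for III, supporting them as a clade.
IV: derived state '+' in Taxon H and Taxon P only — synapomorphy for {Taxon H, Taxon P}.
Most parsimonious ingroup topology: ((Taxon S,((Taxon P,Taxon H),Taxon Q)),Taxon T).
Taxon T is sister to the clade containing all other ingroup taxa, so it is the earliest-diverging (most basal) ingroup lineage.

Taxon T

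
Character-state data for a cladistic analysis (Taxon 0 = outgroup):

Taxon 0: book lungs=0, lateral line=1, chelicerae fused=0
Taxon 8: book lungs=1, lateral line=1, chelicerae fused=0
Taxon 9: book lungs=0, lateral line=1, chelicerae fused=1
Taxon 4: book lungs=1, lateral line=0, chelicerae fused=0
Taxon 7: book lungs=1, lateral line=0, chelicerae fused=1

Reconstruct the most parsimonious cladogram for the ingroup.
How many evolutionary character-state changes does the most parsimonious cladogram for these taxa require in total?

Character polarity is set by the outgroup: the derived state is whichever differs from the outgroup's state, so for lateral line the derived state is '0', and for the remaining characters it is '1'.
book lungs (derived state '1') is shared by Taxon 4, Taxon 7, and Taxon 8 — a synapomorphy uniting that clade.
lateral line (derived state '0') is shared by Taxon 4 and Taxon 7 — a synapomorphy uniting that clade.
chelicerae fused (state '1') occurs in Taxon 7 and Taxon 9 but conflicts with the nesting implied by the other characters — most parsimoniously interpreted as homoplasy.
Most parsimonious ingroup topology: ((Taxon 8,(Taxon 4,Taxon 7)),Taxon 9).
Changes per character on this tree: book lungs: 1; lateral line: 1; chelicerae fused: 2.
Total = 4.

4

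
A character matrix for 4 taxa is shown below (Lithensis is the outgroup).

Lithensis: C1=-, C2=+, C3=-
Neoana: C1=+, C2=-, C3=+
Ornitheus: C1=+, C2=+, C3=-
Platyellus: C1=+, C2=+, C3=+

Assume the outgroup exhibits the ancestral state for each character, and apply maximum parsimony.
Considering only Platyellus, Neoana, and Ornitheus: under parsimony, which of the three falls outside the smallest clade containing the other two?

Ornitheus

Character polarity is set by the outgroup: the derived state is whichever differs from the outgroup's state, so for C2 the derived state is '-', and for the remaining characters it is '+'.
C1 (derived state '+') is shared by all ingroup taxa — unites the whole ingroup.
C2 (derived state '-') is unique to Neoana (autapomorphy; uninformative for grouping).
C3 (derived state '+') is shared by Neoana and Platyellus — a synapomorphy uniting that clade.
Most parsimonious ingroup topology: ((Neoana,Platyellus),Ornitheus).
Platyellus and Neoana share a more recent common ancestor with each other than either does with Ornitheus, so Ornitheus is the least closely related of the three.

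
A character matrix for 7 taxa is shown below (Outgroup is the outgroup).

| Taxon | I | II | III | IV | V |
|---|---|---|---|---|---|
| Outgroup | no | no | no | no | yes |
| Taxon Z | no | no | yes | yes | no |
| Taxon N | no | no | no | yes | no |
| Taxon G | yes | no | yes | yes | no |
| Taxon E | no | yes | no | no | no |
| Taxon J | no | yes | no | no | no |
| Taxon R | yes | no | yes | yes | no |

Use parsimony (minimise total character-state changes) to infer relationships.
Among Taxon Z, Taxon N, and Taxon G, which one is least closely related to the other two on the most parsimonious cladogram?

Taxon N

Character polarity is set by the outgroup: the derived state is whichever differs from the outgroup's state, so for V the derived state is 'no', and for the remaining characters it is 'yes'.
I: derived state 'yes' in Taxon G and Taxon R only — synapomorphy for {Taxon G, Taxon R}.
Only Taxon E and Taxon J show the derived state 'yes' for II, supporting them as a clade.
III: derived state 'yes' in Taxon G, Taxon R, and Taxon Z only — synapomorphy for {Taxon G, Taxon R, Taxon Z}.
IV: derived state 'yes' in Taxon G, Taxon N, Taxon R, and Taxon Z only — synapomorphy for {Taxon G, Taxon N, Taxon R, Taxon Z}.
V (derived state 'no') is shared by all ingroup taxa — unites the whole ingroup.
Most parsimonious ingroup topology: (((Taxon Z,(Taxon G,Taxon R)),Taxon N),(Taxon E,Taxon J)).
Taxon G and Taxon Z share a more recent common ancestor with each other than either does with Taxon N, so Taxon N is the least closely related of the three.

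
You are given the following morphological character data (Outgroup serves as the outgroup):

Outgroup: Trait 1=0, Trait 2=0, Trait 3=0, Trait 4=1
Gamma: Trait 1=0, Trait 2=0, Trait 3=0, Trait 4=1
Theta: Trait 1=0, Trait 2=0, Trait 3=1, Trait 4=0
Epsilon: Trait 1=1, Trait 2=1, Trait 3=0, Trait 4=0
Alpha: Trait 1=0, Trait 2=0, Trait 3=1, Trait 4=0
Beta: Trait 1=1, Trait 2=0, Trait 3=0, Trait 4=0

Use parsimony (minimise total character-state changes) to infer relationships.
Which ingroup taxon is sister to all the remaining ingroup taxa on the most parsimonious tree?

Character polarity is set by the outgroup: the derived state is whichever differs from the outgroup's state, so for Trait 4 the derived state is '0', and for the remaining characters it is '1'.
Trait 1: derived state '1' in Beta and Epsilon only — synapomorphy for {Beta, Epsilon}.
Trait 2 (derived state '1') is unique to Epsilon (autapomorphy; uninformative for grouping).
Trait 3: derived state '1' in Alpha and Theta only — synapomorphy for {Alpha, Theta}.
Only Alpha, Beta, Epsilon, and Theta show the derived state '0' for Trait 4, supporting them as a clade.
Most parsimonious ingroup topology: (Gamma,((Theta,Alpha),(Epsilon,Beta))).
Gamma is sister to the clade containing all other ingroup taxa, so it is the earliest-diverging (most basal) ingroup lineage.

Gamma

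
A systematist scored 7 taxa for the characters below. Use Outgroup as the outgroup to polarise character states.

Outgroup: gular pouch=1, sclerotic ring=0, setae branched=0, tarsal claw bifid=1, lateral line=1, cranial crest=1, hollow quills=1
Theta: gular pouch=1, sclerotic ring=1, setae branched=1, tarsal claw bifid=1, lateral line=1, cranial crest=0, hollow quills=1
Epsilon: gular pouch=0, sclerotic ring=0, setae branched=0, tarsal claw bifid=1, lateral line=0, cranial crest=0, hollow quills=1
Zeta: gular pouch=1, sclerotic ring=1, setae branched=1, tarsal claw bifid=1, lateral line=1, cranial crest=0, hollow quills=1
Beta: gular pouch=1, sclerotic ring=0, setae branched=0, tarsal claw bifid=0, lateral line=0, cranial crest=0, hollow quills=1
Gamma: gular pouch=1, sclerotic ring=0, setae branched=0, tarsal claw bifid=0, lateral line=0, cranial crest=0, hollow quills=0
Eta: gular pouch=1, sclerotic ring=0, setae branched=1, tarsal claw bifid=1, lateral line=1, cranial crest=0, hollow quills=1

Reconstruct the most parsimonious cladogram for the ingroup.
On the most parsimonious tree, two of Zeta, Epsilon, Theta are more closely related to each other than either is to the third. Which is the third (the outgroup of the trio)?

Epsilon

Character polarity is set by the outgroup: the derived state is whichever differs from the outgroup's state, so for gular pouch, tarsal claw bifid, lateral line, cranial crest, hollow quills the derived state is '0', and for the remaining characters it is '1'.
gular pouch (derived state '0') is unique to Epsilon (autapomorphy; uninformative for grouping).
sclerotic ring: derived state '1' in Theta and Zeta only — synapomorphy for {Theta, Zeta}.
setae branched (derived state '1') is shared by Eta, Theta, and Zeta — a synapomorphy uniting that clade.
tarsal claw bifid (derived state '0') is shared by Beta and Gamma — a synapomorphy uniting that clade.
lateral line: derived state '0' in Beta, Epsilon, and Gamma only — synapomorphy for {Beta, Epsilon, Gamma}.
cranial crest (derived state '0') is shared by all ingroup taxa — unites the whole ingroup.
hollow quills (derived state '0') is unique to Gamma (autapomorphy; uninformative for grouping).
Most parsimonious ingroup topology: (((Theta,Zeta),Eta),(Epsilon,(Beta,Gamma))).
Theta and Zeta share a more recent common ancestor with each other than either does with Epsilon, so Epsilon is the least closely related of the three.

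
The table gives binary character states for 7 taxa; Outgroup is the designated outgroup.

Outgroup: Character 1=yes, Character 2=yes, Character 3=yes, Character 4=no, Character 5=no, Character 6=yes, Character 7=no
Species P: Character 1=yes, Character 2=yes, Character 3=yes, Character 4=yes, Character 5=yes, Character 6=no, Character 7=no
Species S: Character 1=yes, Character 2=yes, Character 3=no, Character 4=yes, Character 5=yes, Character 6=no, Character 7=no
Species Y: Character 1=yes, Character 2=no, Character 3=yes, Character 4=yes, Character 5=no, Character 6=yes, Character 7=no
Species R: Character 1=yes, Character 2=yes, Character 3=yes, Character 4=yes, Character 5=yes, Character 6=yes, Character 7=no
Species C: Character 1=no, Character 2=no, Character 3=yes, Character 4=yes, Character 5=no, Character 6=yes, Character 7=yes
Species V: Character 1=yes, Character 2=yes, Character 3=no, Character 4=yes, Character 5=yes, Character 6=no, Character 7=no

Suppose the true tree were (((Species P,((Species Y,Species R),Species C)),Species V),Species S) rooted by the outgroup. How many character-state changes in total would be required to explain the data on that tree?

12

Map each character onto (((Species P,((Species Y,Species R),Species C)),Species V),Species S) (rooted by Outgroup) and count the minimum state changes it requires (Fitch parsimony):
Character 1: 1; Character 2: 2; Character 3: 2; Character 4: 1; Character 5: 3; Character 6: 2; Character 7: 1.
Total tree length = 12.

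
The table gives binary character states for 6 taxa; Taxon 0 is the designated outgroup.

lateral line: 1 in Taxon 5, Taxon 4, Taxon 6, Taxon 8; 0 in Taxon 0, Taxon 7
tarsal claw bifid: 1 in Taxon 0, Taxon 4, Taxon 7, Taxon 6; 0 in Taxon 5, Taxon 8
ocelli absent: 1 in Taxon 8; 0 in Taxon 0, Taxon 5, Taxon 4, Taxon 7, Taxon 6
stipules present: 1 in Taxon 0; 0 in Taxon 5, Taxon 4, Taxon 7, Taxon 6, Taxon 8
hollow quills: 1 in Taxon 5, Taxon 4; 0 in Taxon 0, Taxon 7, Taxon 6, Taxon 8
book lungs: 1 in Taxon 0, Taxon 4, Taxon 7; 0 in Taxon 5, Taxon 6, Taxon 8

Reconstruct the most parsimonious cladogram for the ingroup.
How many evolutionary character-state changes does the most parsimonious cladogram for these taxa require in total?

7

Character polarity is set by the outgroup: the derived state is whichever differs from the outgroup's state, so for tarsal claw bifid, stipules present, book lungs the derived state is '0', and for the remaining characters it is '1'.
lateral line (derived state '1') is shared by Taxon 4, Taxon 5, Taxon 6, and Taxon 8 — a synapomorphy uniting that clade.
tarsal claw bifid: derived state '0' in Taxon 5 and Taxon 8 only — synapomorphy for {Taxon 5, Taxon 8}.
ocelli absent: derived state '1' in Taxon 8 only — an autapomorphy, so it tells us nothing about relationships among taxa.
stipules present (derived state '0') is shared by all ingroup taxa — unites the whole ingroup.
hollow quills groups Taxon 4 and Taxon 5, which is incompatible with the clades supported by the remaining characters; treating it as convergent (homoplasy) costs fewer steps than any alternative tree.
Only Taxon 5, Taxon 6, and Taxon 8 show the derived state '0' for book lungs, supporting them as a clade.
Most parsimonious ingroup topology: ((((Taxon 5,Taxon 8),Taxon 6),Taxon 4),Taxon 7).
Changes per character on this tree: lateral line: 1; tarsal claw bifid: 1; ocelli absent: 1; stipules present: 1; hollow quills: 2; book lungs: 1.
Total = 7.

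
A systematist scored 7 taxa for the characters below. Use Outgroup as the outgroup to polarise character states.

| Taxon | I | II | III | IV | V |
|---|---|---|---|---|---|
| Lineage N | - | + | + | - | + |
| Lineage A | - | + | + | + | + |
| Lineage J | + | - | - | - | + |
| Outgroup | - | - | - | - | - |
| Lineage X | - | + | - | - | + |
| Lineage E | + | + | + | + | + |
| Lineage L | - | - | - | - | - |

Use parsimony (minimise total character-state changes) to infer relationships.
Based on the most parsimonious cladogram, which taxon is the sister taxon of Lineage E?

Lineage A

The outgroup has state '-' for every character, so '+' is the derived state throughout.
I (state '+') occurs in Lineage E and Lineage J but conflicts with the nesting implied by the other characters — most parsimoniously interpreted as homoplasy.
Only Lineage A, Lineage E, Lineage N, and Lineage X show the derived state '+' for II, supporting them as a clade.
III (derived state '+') is shared by Lineage A, Lineage E, and Lineage N — a synapomorphy uniting that clade.
IV: derived state '+' in Lineage A and Lineage E only — synapomorphy for {Lineage A, Lineage E}.
Only Lineage A, Lineage E, Lineage J, Lineage N, and Lineage X show the derived state '+' for V, supporting them as a clade.
Most parsimonious ingroup topology: ((Lineage J,(((Lineage E,Lineage A),Lineage N),Lineage X)),Lineage L).
Lineage E and Lineage A form a cherry on this tree, so they are sister taxa.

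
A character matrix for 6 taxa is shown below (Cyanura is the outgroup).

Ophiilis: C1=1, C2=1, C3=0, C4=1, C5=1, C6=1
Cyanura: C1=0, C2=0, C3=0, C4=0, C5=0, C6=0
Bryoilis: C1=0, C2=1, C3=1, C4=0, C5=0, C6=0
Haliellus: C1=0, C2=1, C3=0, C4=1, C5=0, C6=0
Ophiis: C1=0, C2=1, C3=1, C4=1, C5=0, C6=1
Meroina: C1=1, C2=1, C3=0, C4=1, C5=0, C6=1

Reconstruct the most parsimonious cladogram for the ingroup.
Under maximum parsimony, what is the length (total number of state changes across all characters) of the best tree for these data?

7

The outgroup has state '0' for every character, so '1' is the derived state throughout.
C1: derived state '1' in Meroina and Ophiilis only — synapomorphy for {Meroina, Ophiilis}.
All ingroup taxa share the derived state '1' for C2; it defines the ingroup but does not resolve relationships within it.
C3 groups Bryoilis and Ophiis, which is incompatible with the clades supported by the remaining characters; treating it as convergent (homoplasy) costs fewer steps than any alternative tree.
Only Haliellus, Meroina, Ophiilis, and Ophiis show the derived state '1' for C4, supporting them as a clade.
C5: derived state '1' in Ophiilis only — an autapomorphy, so it tells us nothing about relationships among taxa.
Only Meroina, Ophiilis, and Ophiis show the derived state '1' for C6, supporting them as a clade.
Most parsimonious ingroup topology: (Bryoilis,((Ophiis,(Meroina,Ophiilis)),Haliellus)).
Changes per character on this tree: C1: 1; C2: 1; C3: 2; C4: 1; C5: 1; C6: 1.
Total = 7.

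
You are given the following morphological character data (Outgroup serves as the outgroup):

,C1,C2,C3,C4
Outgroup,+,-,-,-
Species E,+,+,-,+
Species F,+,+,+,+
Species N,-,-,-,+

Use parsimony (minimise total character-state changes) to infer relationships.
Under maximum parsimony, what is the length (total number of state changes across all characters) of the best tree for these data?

Character polarity is set by the outgroup: the derived state is whichever differs from the outgroup's state, so for C1 the derived state is '-', and for the remaining characters it is '+'.
C1 (derived state '-') is unique to Species N (autapomorphy; uninformative for grouping).
C2: derived state '+' in Species E and Species F only — synapomorphy for {Species E, Species F}.
C3: derived state '+' in Species F only — an autapomorphy, so it tells us nothing about relationships among taxa.
C4 (derived state '+') is shared by all ingroup taxa — unites the whole ingroup.
Most parsimonious ingroup topology: ((Species E,Species F),Species N).
Changes per character on this tree: C1: 1; C2: 1; C3: 1; C4: 1.
Total = 4.

4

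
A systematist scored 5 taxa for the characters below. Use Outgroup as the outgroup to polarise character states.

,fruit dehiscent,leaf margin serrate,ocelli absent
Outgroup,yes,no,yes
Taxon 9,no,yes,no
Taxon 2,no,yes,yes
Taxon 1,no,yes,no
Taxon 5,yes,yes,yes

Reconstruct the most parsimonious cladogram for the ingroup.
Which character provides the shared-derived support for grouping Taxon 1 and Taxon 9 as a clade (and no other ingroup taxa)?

Character polarity is set by the outgroup: the derived state is whichever differs from the outgroup's state, so for fruit dehiscent, ocelli absent the derived state is 'no', and for the remaining characters it is 'yes'.
fruit dehiscent (derived state 'no') is shared by Taxon 1, Taxon 2, and Taxon 9 — a synapomorphy uniting that clade.
All ingroup taxa share the derived state 'yes' for leaf margin serrate; it defines the ingroup but does not resolve relationships within it.
Only Taxon 1 and Taxon 9 show the derived state 'no' for ocelli absent, supporting them as a clade.
Most parsimonious ingroup topology: (((Taxon 9,Taxon 1),Taxon 2),Taxon 5).
The clade {Taxon 1, Taxon 9} is supported by ocelli absent: its derived state 'no' occurs in exactly those taxa and in no other taxon (including the outgroup).

ocelli absent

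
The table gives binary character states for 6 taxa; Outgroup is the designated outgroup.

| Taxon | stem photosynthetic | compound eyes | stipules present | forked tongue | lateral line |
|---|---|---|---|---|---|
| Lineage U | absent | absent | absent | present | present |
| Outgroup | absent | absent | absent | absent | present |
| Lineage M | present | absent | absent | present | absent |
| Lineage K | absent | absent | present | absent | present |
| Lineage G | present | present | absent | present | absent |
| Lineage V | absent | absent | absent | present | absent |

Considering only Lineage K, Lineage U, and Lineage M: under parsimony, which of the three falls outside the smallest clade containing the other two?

Character polarity is set by the outgroup: the derived state is whichever differs from the outgroup's state, so for lateral line the derived state is 'absent', and for the remaining characters it is 'present'.
Only Lineage G and Lineage M show the derived state 'present' for stem photosynthetic, supporting them as a clade.
compound eyes (derived state 'present') is unique to Lineage G (autapomorphy; uninformative for grouping).
stipules present (derived state 'present') is unique to Lineage K (autapomorphy; uninformative for grouping).
forked tongue (derived state 'present') is shared by Lineage G, Lineage M, Lineage U, and Lineage V — a synapomorphy uniting that clade.
lateral line: derived state 'absent' in Lineage G, Lineage M, and Lineage V only — synapomorphy for {Lineage G, Lineage M, Lineage V}.
Most parsimonious ingroup topology: (((Lineage V,(Lineage M,Lineage G)),Lineage U),Lineage K).
Lineage U and Lineage M share a more recent common ancestor with each other than either does with Lineage K, so Lineage K is the least closely related of the three.

Lineage K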